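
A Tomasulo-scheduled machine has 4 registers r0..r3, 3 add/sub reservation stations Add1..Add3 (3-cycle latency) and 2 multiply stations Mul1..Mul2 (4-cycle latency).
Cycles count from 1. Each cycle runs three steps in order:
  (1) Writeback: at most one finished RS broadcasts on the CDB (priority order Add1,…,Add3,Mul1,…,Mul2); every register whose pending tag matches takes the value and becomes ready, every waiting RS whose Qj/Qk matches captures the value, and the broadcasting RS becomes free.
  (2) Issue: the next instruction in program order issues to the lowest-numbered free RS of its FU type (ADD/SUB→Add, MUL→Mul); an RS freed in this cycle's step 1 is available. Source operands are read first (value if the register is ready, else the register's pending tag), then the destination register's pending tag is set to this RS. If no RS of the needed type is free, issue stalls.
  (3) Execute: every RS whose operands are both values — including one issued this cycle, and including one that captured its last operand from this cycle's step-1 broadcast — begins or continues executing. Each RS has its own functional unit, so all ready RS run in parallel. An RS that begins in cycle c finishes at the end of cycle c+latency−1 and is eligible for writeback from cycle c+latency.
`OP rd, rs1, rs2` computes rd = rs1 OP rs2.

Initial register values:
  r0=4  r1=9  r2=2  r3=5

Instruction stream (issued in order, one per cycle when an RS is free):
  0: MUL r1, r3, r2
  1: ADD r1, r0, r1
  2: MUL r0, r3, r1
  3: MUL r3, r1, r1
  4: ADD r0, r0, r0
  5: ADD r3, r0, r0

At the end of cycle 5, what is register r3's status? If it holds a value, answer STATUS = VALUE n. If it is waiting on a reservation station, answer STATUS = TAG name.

  c1: issue MUL r1<-Mul1  regs: r0:4,r1:Mul1,r2:2,r3:5
  c2: issue ADD r1<-Add1  regs: r0:4,r1:Add1,r2:2,r3:5
  c3: issue MUL r0<-Mul2  regs: r0:Mul2,r1:Add1,r2:2,r3:5
  c4: stall  regs: r0:Mul2,r1:Add1,r2:2,r3:5
  c5: CDB Mul1=10; issue MUL r3<-Mul1  regs: r0:Mul2,r1:Add1,r2:2,r3:Mul1

STATUS = TAG Mul1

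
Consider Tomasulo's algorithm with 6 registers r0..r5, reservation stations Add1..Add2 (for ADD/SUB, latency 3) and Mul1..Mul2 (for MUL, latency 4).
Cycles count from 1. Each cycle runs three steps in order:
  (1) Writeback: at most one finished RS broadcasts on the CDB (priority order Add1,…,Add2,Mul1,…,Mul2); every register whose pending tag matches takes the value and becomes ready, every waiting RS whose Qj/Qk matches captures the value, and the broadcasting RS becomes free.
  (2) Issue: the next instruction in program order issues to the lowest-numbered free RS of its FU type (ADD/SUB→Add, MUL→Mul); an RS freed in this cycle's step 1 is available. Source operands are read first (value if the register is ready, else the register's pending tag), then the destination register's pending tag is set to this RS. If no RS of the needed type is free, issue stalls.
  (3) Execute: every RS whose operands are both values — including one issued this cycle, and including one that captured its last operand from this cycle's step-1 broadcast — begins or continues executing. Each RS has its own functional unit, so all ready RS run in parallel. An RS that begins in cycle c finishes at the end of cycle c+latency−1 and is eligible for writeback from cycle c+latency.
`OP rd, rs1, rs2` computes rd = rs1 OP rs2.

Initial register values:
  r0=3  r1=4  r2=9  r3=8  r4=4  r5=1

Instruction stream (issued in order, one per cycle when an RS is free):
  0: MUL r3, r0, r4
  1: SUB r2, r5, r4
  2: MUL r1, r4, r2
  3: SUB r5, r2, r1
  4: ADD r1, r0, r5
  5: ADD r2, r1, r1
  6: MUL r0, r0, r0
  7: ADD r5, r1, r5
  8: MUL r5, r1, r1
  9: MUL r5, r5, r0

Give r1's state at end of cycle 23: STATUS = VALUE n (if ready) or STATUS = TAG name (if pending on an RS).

cycle 1: issue MUL r3<-Mul1 // r0:3,r1:4,r2:9,r3:Mul1,r4:4,r5:1
cycle 2: issue SUB r2<-Add1 // r0:3,r1:4,r2:Add1,r3:Mul1,r4:4,r5:1
cycle 3: issue MUL r1<-Mul2 // r0:3,r1:Mul2,r2:Add1,r3:Mul1,r4:4,r5:1
cycle 4: issue SUB r5<-Add2 // r0:3,r1:Mul2,r2:Add1,r3:Mul1,r4:4,r5:Add2
cycle 5: CDB Add1=-3; issue ADD r1<-Add1 // r0:3,r1:Add1,r2:-3,r3:Mul1,r4:4,r5:Add2
cycle 6: CDB Mul1=12; stall // r0:3,r1:Add1,r2:-3,r3:12,r4:4,r5:Add2
cycle 7: stall // r0:3,r1:Add1,r2:-3,r3:12,r4:4,r5:Add2
cycle 8: stall // r0:3,r1:Add1,r2:-3,r3:12,r4:4,r5:Add2
cycle 9: CDB Mul2=-12; stall // r0:3,r1:Add1,r2:-3,r3:12,r4:4,r5:Add2
cycle 10: stall // r0:3,r1:Add1,r2:-3,r3:12,r4:4,r5:Add2
cycle 11: stall // r0:3,r1:Add1,r2:-3,r3:12,r4:4,r5:Add2
cycle 12: CDB Add2=9; issue ADD r2<-Add2 // r0:3,r1:Add1,r2:Add2,r3:12,r4:4,r5:9
cycle 13: issue MUL r0<-Mul1 // r0:Mul1,r1:Add1,r2:Add2,r3:12,r4:4,r5:9
cycle 14: stall // r0:Mul1,r1:Add1,r2:Add2,r3:12,r4:4,r5:9
cycle 15: CDB Add1=12; issue ADD r5<-Add1 // r0:Mul1,r1:12,r2:Add2,r3:12,r4:4,r5:Add1
cycle 16: issue MUL r5<-Mul2 // r0:Mul1,r1:12,r2:Add2,r3:12,r4:4,r5:Mul2
cycle 17: CDB Mul1=9; issue MUL r5<-Mul1 // r0:9,r1:12,r2:Add2,r3:12,r4:4,r5:Mul1
cycle 18: CDB Add1=21 // r0:9,r1:12,r2:Add2,r3:12,r4:4,r5:Mul1
cycle 19: CDB Add2=24 // r0:9,r1:12,r2:24,r3:12,r4:4,r5:Mul1
cycle 20: CDB Mul2=144 // r0:9,r1:12,r2:24,r3:12,r4:4,r5:Mul1
cycle 21: - // r0:9,r1:12,r2:24,r3:12,r4:4,r5:Mul1
cycle 22: - // r0:9,r1:12,r2:24,r3:12,r4:4,r5:Mul1
cycle 23: - // r0:9,r1:12,r2:24,r3:12,r4:4,r5:Mul1

STATUS = VALUE 12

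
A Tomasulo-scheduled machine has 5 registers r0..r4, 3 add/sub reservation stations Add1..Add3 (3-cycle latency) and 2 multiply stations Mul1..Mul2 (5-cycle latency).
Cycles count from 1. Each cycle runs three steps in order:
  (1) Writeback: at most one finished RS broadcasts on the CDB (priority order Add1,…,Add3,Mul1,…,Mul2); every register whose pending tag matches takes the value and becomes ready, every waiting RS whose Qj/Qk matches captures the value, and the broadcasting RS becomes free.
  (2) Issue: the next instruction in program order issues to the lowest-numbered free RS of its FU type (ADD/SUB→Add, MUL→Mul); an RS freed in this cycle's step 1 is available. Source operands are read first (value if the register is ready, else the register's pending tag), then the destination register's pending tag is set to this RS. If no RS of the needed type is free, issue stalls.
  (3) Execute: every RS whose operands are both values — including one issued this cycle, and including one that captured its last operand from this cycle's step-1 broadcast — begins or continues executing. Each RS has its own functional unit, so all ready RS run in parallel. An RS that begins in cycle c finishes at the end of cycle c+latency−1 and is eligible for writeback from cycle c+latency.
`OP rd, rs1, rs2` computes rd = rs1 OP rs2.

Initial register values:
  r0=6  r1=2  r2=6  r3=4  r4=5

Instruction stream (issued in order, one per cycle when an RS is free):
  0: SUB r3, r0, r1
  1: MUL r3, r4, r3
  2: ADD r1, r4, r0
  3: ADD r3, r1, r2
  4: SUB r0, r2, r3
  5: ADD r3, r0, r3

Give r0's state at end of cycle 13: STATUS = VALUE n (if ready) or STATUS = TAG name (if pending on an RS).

c1: issue SUB r3<-Add1 | r0:6,r1:2,r2:6,r3:Add1,r4:5
c2: issue MUL r3<-Mul1 | r0:6,r1:2,r2:6,r3:Mul1,r4:5
c3: issue ADD r1<-Add2 | r0:6,r1:Add2,r2:6,r3:Mul1,r4:5
c4: CDB Add1=4; issue ADD r3<-Add1 | r0:6,r1:Add2,r2:6,r3:Add1,r4:5
c5: issue SUB r0<-Add3 | r0:Add3,r1:Add2,r2:6,r3:Add1,r4:5
c6: CDB Add2=11; issue ADD r3<-Add2 | r0:Add3,r1:11,r2:6,r3:Add2,r4:5
c7: - | r0:Add3,r1:11,r2:6,r3:Add2,r4:5
c8: - | r0:Add3,r1:11,r2:6,r3:Add2,r4:5
c9: CDB Add1=17 | r0:Add3,r1:11,r2:6,r3:Add2,r4:5
c10: CDB Mul1=20 | r0:Add3,r1:11,r2:6,r3:Add2,r4:5
c11: - | r0:Add3,r1:11,r2:6,r3:Add2,r4:5
c12: CDB Add3=-11 | r0:-11,r1:11,r2:6,r3:Add2,r4:5
c13: - | r0:-11,r1:11,r2:6,r3:Add2,r4:5

STATUS = VALUE -11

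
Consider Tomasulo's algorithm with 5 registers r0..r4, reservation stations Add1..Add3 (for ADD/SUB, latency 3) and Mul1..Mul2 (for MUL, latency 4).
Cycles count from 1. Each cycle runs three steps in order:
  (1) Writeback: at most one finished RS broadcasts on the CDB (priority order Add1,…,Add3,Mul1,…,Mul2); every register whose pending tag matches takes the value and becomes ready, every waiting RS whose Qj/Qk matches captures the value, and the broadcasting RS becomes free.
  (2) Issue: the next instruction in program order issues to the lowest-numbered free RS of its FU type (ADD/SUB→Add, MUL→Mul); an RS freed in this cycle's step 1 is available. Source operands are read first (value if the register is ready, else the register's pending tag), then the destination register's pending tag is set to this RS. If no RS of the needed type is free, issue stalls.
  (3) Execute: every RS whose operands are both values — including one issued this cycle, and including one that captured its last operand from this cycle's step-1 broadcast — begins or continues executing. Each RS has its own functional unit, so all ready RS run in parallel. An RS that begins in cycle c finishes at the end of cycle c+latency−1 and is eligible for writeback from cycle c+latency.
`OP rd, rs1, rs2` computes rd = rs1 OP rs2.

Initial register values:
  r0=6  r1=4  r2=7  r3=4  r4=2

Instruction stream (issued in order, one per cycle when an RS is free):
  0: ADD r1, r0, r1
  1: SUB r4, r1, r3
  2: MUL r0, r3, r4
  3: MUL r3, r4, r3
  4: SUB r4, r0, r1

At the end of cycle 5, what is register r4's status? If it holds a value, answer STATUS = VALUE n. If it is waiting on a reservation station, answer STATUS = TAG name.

STATUS = TAG Add1

  c1: issue ADD r1<-Add1  regs: r0:6,r1:Add1,r2:7,r3:4,r4:2
  c2: issue SUB r4<-Add2  regs: r0:6,r1:Add1,r2:7,r3:4,r4:Add2
  c3: issue MUL r0<-Mul1  regs: r0:Mul1,r1:Add1,r2:7,r3:4,r4:Add2
  c4: CDB Add1=10; issue MUL r3<-Mul2  regs: r0:Mul1,r1:10,r2:7,r3:Mul2,r4:Add2
  c5: issue SUB r4<-Add1  regs: r0:Mul1,r1:10,r2:7,r3:Mul2,r4:Add1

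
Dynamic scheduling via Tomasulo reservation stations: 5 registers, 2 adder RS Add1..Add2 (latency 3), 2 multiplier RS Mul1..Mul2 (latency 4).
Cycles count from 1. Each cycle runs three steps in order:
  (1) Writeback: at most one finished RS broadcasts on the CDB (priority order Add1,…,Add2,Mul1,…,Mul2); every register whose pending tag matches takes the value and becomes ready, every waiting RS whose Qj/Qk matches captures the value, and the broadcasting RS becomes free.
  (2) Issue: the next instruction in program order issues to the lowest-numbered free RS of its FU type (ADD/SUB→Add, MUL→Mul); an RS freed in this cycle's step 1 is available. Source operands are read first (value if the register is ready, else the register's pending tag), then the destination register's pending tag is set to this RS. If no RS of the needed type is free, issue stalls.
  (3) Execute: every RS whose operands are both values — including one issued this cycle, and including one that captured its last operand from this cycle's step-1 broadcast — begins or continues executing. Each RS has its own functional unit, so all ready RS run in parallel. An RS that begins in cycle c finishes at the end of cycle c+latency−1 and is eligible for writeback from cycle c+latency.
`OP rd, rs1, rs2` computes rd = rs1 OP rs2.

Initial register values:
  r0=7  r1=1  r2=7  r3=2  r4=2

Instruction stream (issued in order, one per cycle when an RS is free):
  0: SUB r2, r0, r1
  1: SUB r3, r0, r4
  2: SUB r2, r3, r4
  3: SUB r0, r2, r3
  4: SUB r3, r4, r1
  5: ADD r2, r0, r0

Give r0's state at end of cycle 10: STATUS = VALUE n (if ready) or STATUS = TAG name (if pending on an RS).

STATUS = TAG Add2

cycle 1: issue SUB r2<-Add1 // r0:7,r1:1,r2:Add1,r3:2,r4:2
cycle 2: issue SUB r3<-Add2 // r0:7,r1:1,r2:Add1,r3:Add2,r4:2
cycle 3: stall // r0:7,r1:1,r2:Add1,r3:Add2,r4:2
cycle 4: CDB Add1=6; issue SUB r2<-Add1 // r0:7,r1:1,r2:Add1,r3:Add2,r4:2
cycle 5: CDB Add2=5; issue SUB r0<-Add2 // r0:Add2,r1:1,r2:Add1,r3:5,r4:2
cycle 6: stall // r0:Add2,r1:1,r2:Add1,r3:5,r4:2
cycle 7: stall // r0:Add2,r1:1,r2:Add1,r3:5,r4:2
cycle 8: CDB Add1=3; issue SUB r3<-Add1 // r0:Add2,r1:1,r2:3,r3:Add1,r4:2
cycle 9: stall // r0:Add2,r1:1,r2:3,r3:Add1,r4:2
cycle 10: stall // r0:Add2,r1:1,r2:3,r3:Add1,r4:2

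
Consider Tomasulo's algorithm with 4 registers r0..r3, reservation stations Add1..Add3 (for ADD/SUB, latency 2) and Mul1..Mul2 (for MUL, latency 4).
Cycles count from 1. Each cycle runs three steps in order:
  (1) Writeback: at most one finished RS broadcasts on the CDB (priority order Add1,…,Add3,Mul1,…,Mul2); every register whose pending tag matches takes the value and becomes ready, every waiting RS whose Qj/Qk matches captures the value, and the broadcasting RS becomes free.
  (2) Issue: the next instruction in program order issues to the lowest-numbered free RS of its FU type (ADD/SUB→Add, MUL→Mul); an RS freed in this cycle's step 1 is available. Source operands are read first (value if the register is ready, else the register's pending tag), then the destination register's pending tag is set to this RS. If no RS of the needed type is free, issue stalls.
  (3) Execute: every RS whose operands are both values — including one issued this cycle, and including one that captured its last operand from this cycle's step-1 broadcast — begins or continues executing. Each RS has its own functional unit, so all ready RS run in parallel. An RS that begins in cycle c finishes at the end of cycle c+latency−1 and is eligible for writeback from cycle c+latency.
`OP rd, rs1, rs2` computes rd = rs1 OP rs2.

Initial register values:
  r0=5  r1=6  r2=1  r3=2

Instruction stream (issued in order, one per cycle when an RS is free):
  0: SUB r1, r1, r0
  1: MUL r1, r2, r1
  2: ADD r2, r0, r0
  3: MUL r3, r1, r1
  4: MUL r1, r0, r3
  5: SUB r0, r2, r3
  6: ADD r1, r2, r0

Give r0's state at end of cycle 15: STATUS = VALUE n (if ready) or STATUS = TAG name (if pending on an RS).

  c1: issue SUB r1<-Add1  regs: r0:5,r1:Add1,r2:1,r3:2
  c2: issue MUL r1<-Mul1  regs: r0:5,r1:Mul1,r2:1,r3:2
  c3: CDB Add1=1; issue ADD r2<-Add1  regs: r0:5,r1:Mul1,r2:Add1,r3:2
  c4: issue MUL r3<-Mul2  regs: r0:5,r1:Mul1,r2:Add1,r3:Mul2
  c5: CDB Add1=10; stall  regs: r0:5,r1:Mul1,r2:10,r3:Mul2
  c6: stall  regs: r0:5,r1:Mul1,r2:10,r3:Mul2
  c7: CDB Mul1=1; issue MUL r1<-Mul1  regs: r0:5,r1:Mul1,r2:10,r3:Mul2
  c8: issue SUB r0<-Add1  regs: r0:Add1,r1:Mul1,r2:10,r3:Mul2
  c9: issue ADD r1<-Add2  regs: r0:Add1,r1:Add2,r2:10,r3:Mul2
  c10: -  regs: r0:Add1,r1:Add2,r2:10,r3:Mul2
  c11: CDB Mul2=1  regs: r0:Add1,r1:Add2,r2:10,r3:1
  c12: -  regs: r0:Add1,r1:Add2,r2:10,r3:1
  c13: CDB Add1=9  regs: r0:9,r1:Add2,r2:10,r3:1
  c14: -  regs: r0:9,r1:Add2,r2:10,r3:1
  c15: CDB Add2=19  regs: r0:9,r1:19,r2:10,r3:1

STATUS = VALUE 9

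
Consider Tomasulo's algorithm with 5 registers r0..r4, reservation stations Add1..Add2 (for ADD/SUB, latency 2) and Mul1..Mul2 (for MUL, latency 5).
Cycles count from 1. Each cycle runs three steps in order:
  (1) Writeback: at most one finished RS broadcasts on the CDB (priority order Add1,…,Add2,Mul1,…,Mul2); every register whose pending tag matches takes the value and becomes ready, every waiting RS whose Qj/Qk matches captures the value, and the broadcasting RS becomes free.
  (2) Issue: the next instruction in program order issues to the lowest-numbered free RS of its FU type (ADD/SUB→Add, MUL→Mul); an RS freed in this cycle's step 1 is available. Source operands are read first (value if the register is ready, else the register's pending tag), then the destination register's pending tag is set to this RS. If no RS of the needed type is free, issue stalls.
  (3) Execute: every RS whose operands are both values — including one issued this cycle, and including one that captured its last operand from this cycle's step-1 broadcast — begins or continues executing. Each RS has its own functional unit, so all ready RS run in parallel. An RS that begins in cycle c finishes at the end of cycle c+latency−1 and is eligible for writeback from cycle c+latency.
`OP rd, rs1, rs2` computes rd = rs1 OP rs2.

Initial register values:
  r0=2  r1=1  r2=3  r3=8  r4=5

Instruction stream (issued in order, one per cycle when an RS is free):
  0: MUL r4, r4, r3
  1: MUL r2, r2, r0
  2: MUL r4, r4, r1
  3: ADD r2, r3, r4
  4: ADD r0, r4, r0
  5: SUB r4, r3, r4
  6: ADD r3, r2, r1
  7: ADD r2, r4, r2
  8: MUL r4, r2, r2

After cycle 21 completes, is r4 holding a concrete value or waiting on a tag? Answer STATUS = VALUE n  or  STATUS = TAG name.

c1: issue MUL r4<-Mul1 | r0:2,r1:1,r2:3,r3:8,r4:Mul1
c2: issue MUL r2<-Mul2 | r0:2,r1:1,r2:Mul2,r3:8,r4:Mul1
c3: stall | r0:2,r1:1,r2:Mul2,r3:8,r4:Mul1
c4: stall | r0:2,r1:1,r2:Mul2,r3:8,r4:Mul1
c5: stall | r0:2,r1:1,r2:Mul2,r3:8,r4:Mul1
c6: CDB Mul1=40; issue MUL r4<-Mul1 | r0:2,r1:1,r2:Mul2,r3:8,r4:Mul1
c7: CDB Mul2=6; issue ADD r2<-Add1 | r0:2,r1:1,r2:Add1,r3:8,r4:Mul1
c8: issue ADD r0<-Add2 | r0:Add2,r1:1,r2:Add1,r3:8,r4:Mul1
c9: stall | r0:Add2,r1:1,r2:Add1,r3:8,r4:Mul1
c10: stall | r0:Add2,r1:1,r2:Add1,r3:8,r4:Mul1
c11: CDB Mul1=40; stall | r0:Add2,r1:1,r2:Add1,r3:8,r4:40
c12: stall | r0:Add2,r1:1,r2:Add1,r3:8,r4:40
c13: CDB Add1=48; issue SUB r4<-Add1 | r0:Add2,r1:1,r2:48,r3:8,r4:Add1
c14: CDB Add2=42; issue ADD r3<-Add2 | r0:42,r1:1,r2:48,r3:Add2,r4:Add1
c15: CDB Add1=-32; issue ADD r2<-Add1 | r0:42,r1:1,r2:Add1,r3:Add2,r4:-32
c16: CDB Add2=49; issue MUL r4<-Mul1 | r0:42,r1:1,r2:Add1,r3:49,r4:Mul1
c17: CDB Add1=16 | r0:42,r1:1,r2:16,r3:49,r4:Mul1
c18: - | r0:42,r1:1,r2:16,r3:49,r4:Mul1
c19: - | r0:42,r1:1,r2:16,r3:49,r4:Mul1
c20: - | r0:42,r1:1,r2:16,r3:49,r4:Mul1
c21: - | r0:42,r1:1,r2:16,r3:49,r4:Mul1

STATUS = TAG Mul1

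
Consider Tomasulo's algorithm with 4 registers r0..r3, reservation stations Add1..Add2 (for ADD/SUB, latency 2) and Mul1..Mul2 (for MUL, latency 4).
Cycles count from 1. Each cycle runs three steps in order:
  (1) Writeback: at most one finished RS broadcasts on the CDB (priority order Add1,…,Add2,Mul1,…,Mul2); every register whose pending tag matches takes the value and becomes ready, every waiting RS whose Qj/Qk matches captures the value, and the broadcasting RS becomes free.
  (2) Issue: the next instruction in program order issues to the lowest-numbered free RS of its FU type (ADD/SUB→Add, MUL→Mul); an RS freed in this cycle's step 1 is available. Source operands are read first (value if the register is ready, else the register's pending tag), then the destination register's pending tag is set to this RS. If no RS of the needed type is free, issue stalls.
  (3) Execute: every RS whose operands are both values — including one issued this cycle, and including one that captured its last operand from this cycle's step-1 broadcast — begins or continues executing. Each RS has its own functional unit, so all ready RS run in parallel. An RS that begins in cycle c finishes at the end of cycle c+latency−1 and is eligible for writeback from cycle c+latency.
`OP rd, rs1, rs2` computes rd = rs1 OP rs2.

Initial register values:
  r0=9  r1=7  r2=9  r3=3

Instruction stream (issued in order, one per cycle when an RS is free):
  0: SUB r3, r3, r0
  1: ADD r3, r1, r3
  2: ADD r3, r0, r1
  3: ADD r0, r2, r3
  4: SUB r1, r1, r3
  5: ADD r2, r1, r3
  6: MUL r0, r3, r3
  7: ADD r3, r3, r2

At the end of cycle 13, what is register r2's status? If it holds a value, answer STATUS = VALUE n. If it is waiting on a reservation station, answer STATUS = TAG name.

STATUS = VALUE 7

  c1: issue SUB r3<-Add1  regs: r0:9,r1:7,r2:9,r3:Add1
  c2: issue ADD r3<-Add2  regs: r0:9,r1:7,r2:9,r3:Add2
  c3: CDB Add1=-6; issue ADD r3<-Add1  regs: r0:9,r1:7,r2:9,r3:Add1
  c4: stall  regs: r0:9,r1:7,r2:9,r3:Add1
  c5: CDB Add1=16; issue ADD r0<-Add1  regs: r0:Add1,r1:7,r2:9,r3:16
  c6: CDB Add2=1; issue SUB r1<-Add2  regs: r0:Add1,r1:Add2,r2:9,r3:16
  c7: CDB Add1=25; issue ADD r2<-Add1  regs: r0:25,r1:Add2,r2:Add1,r3:16
  c8: CDB Add2=-9; issue MUL r0<-Mul1  regs: r0:Mul1,r1:-9,r2:Add1,r3:16
  c9: issue ADD r3<-Add2  regs: r0:Mul1,r1:-9,r2:Add1,r3:Add2
  c10: CDB Add1=7  regs: r0:Mul1,r1:-9,r2:7,r3:Add2
  c11: -  regs: r0:Mul1,r1:-9,r2:7,r3:Add2
  c12: CDB Add2=23  regs: r0:Mul1,r1:-9,r2:7,r3:23
  c13: CDB Mul1=256  regs: r0:256,r1:-9,r2:7,r3:23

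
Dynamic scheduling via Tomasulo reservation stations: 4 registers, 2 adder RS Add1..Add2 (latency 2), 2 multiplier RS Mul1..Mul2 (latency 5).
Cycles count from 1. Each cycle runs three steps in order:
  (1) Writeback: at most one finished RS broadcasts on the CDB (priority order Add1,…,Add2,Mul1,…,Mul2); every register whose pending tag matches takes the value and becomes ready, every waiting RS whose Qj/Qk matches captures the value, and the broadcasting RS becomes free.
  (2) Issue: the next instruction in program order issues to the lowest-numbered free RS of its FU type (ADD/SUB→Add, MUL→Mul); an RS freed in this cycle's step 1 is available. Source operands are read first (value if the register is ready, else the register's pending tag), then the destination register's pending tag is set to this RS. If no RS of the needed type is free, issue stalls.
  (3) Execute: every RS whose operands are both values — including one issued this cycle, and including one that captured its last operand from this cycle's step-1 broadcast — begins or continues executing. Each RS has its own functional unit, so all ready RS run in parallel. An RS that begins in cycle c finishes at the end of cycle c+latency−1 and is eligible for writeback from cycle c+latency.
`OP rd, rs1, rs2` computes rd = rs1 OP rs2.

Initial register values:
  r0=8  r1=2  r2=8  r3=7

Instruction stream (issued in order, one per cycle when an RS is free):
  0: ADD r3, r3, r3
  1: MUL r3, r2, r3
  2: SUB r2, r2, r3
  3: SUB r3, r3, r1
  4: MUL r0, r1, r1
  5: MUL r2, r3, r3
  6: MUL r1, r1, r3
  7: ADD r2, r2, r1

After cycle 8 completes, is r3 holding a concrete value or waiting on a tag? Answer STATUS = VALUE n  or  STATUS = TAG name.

cycle 1: issue ADD r3<-Add1 // r0:8,r1:2,r2:8,r3:Add1
cycle 2: issue MUL r3<-Mul1 // r0:8,r1:2,r2:8,r3:Mul1
cycle 3: CDB Add1=14; issue SUB r2<-Add1 // r0:8,r1:2,r2:Add1,r3:Mul1
cycle 4: issue SUB r3<-Add2 // r0:8,r1:2,r2:Add1,r3:Add2
cycle 5: issue MUL r0<-Mul2 // r0:Mul2,r1:2,r2:Add1,r3:Add2
cycle 6: stall // r0:Mul2,r1:2,r2:Add1,r3:Add2
cycle 7: stall // r0:Mul2,r1:2,r2:Add1,r3:Add2
cycle 8: CDB Mul1=112; issue MUL r2<-Mul1 // r0:Mul2,r1:2,r2:Mul1,r3:Add2

STATUS = TAG Add2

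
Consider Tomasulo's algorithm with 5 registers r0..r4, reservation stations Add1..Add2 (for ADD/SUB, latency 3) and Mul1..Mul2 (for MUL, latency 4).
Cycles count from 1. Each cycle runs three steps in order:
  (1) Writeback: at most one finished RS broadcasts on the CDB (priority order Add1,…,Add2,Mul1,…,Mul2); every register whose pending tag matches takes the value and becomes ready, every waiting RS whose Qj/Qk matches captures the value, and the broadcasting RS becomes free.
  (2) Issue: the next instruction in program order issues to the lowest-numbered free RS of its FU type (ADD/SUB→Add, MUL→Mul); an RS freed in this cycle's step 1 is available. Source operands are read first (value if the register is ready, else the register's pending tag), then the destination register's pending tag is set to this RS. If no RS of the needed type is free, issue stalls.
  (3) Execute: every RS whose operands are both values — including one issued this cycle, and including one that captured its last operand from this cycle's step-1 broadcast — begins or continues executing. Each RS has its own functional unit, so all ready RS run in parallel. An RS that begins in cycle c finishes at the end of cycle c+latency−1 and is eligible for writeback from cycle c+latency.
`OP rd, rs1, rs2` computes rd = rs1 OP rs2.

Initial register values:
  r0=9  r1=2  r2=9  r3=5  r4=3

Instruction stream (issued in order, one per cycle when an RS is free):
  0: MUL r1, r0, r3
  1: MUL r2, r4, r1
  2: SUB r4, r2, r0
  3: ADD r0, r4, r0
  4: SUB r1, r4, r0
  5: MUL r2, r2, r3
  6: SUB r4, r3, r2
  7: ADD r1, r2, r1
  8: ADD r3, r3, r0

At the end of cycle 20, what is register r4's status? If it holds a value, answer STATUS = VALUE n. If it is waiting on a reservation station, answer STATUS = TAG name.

STATUS = VALUE -670

cycle 1: issue MUL r1<-Mul1 // r0:9,r1:Mul1,r2:9,r3:5,r4:3
cycle 2: issue MUL r2<-Mul2 // r0:9,r1:Mul1,r2:Mul2,r3:5,r4:3
cycle 3: issue SUB r4<-Add1 // r0:9,r1:Mul1,r2:Mul2,r3:5,r4:Add1
cycle 4: issue ADD r0<-Add2 // r0:Add2,r1:Mul1,r2:Mul2,r3:5,r4:Add1
cycle 5: CDB Mul1=45; stall // r0:Add2,r1:45,r2:Mul2,r3:5,r4:Add1
cycle 6: stall // r0:Add2,r1:45,r2:Mul2,r3:5,r4:Add1
cycle 7: stall // r0:Add2,r1:45,r2:Mul2,r3:5,r4:Add1
cycle 8: stall // r0:Add2,r1:45,r2:Mul2,r3:5,r4:Add1
cycle 9: CDB Mul2=135; stall // r0:Add2,r1:45,r2:135,r3:5,r4:Add1
cycle 10: stall // r0:Add2,r1:45,r2:135,r3:5,r4:Add1
cycle 11: stall // r0:Add2,r1:45,r2:135,r3:5,r4:Add1
cycle 12: CDB Add1=126; issue SUB r1<-Add1 // r0:Add2,r1:Add1,r2:135,r3:5,r4:126
cycle 13: issue MUL r2<-Mul1 // r0:Add2,r1:Add1,r2:Mul1,r3:5,r4:126
cycle 14: stall // r0:Add2,r1:Add1,r2:Mul1,r3:5,r4:126
cycle 15: CDB Add2=135; issue SUB r4<-Add2 // r0:135,r1:Add1,r2:Mul1,r3:5,r4:Add2
cycle 16: stall // r0:135,r1:Add1,r2:Mul1,r3:5,r4:Add2
cycle 17: CDB Mul1=675; stall // r0:135,r1:Add1,r2:675,r3:5,r4:Add2
cycle 18: CDB Add1=-9; issue ADD r1<-Add1 // r0:135,r1:Add1,r2:675,r3:5,r4:Add2
cycle 19: stall // r0:135,r1:Add1,r2:675,r3:5,r4:Add2
cycle 20: CDB Add2=-670; issue ADD r3<-Add2 // r0:135,r1:Add1,r2:675,r3:Add2,r4:-670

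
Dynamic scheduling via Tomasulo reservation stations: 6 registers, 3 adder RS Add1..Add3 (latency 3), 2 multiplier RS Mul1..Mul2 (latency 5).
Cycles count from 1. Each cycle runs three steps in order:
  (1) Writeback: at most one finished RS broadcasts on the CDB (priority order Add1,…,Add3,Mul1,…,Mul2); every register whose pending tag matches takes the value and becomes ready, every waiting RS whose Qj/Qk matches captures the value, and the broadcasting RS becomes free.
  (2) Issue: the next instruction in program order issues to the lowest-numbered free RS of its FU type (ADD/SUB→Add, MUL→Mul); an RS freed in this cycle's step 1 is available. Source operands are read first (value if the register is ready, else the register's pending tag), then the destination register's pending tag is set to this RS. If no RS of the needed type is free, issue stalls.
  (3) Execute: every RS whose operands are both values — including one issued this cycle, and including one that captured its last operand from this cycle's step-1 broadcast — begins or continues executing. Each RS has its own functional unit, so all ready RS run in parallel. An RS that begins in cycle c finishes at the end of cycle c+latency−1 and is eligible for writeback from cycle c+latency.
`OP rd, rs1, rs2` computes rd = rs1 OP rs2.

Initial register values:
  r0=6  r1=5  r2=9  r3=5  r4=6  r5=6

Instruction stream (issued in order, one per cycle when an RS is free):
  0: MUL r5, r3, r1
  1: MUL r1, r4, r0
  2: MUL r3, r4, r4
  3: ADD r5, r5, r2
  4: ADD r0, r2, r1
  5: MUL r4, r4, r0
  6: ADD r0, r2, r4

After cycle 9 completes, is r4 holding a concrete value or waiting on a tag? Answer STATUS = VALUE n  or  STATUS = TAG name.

STATUS = TAG Mul2

  c1: issue MUL r5<-Mul1  regs: r0:6,r1:5,r2:9,r3:5,r4:6,r5:Mul1
  c2: issue MUL r1<-Mul2  regs: r0:6,r1:Mul2,r2:9,r3:5,r4:6,r5:Mul1
  c3: stall  regs: r0:6,r1:Mul2,r2:9,r3:5,r4:6,r5:Mul1
  c4: stall  regs: r0:6,r1:Mul2,r2:9,r3:5,r4:6,r5:Mul1
  c5: stall  regs: r0:6,r1:Mul2,r2:9,r3:5,r4:6,r5:Mul1
  c6: CDB Mul1=25; issue MUL r3<-Mul1  regs: r0:6,r1:Mul2,r2:9,r3:Mul1,r4:6,r5:25
  c7: CDB Mul2=36; issue ADD r5<-Add1  regs: r0:6,r1:36,r2:9,r3:Mul1,r4:6,r5:Add1
  c8: issue ADD r0<-Add2  regs: r0:Add2,r1:36,r2:9,r3:Mul1,r4:6,r5:Add1
  c9: issue MUL r4<-Mul2  regs: r0:Add2,r1:36,r2:9,r3:Mul1,r4:Mul2,r5:Add1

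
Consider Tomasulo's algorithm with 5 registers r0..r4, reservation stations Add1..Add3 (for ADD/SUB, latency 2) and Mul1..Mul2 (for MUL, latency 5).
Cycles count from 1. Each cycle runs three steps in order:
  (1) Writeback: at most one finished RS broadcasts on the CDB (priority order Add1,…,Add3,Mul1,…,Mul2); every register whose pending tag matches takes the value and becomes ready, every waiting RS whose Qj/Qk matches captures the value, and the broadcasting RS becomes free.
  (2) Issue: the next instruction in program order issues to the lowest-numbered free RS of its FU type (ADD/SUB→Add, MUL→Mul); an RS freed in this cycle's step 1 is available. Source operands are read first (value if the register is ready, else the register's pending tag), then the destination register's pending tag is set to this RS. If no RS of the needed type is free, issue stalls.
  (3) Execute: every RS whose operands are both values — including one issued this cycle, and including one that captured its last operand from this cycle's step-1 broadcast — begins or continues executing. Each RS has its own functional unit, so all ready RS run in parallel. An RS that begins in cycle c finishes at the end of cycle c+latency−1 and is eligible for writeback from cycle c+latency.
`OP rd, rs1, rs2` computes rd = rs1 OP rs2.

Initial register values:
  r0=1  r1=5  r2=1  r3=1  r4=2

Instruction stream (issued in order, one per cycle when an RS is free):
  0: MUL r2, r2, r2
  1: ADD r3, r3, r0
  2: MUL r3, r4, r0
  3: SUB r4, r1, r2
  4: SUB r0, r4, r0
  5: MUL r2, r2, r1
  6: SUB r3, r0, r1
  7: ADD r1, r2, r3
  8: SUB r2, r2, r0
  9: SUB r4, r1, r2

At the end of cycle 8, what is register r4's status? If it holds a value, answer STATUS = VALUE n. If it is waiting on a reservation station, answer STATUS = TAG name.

STATUS = VALUE 4

c1: issue MUL r2<-Mul1 | r0:1,r1:5,r2:Mul1,r3:1,r4:2
c2: issue ADD r3<-Add1 | r0:1,r1:5,r2:Mul1,r3:Add1,r4:2
c3: issue MUL r3<-Mul2 | r0:1,r1:5,r2:Mul1,r3:Mul2,r4:2
c4: CDB Add1=2; issue SUB r4<-Add1 | r0:1,r1:5,r2:Mul1,r3:Mul2,r4:Add1
c5: issue SUB r0<-Add2 | r0:Add2,r1:5,r2:Mul1,r3:Mul2,r4:Add1
c6: CDB Mul1=1; issue MUL r2<-Mul1 | r0:Add2,r1:5,r2:Mul1,r3:Mul2,r4:Add1
c7: issue SUB r3<-Add3 | r0:Add2,r1:5,r2:Mul1,r3:Add3,r4:Add1
c8: CDB Add1=4; issue ADD r1<-Add1 | r0:Add2,r1:Add1,r2:Mul1,r3:Add3,r4:4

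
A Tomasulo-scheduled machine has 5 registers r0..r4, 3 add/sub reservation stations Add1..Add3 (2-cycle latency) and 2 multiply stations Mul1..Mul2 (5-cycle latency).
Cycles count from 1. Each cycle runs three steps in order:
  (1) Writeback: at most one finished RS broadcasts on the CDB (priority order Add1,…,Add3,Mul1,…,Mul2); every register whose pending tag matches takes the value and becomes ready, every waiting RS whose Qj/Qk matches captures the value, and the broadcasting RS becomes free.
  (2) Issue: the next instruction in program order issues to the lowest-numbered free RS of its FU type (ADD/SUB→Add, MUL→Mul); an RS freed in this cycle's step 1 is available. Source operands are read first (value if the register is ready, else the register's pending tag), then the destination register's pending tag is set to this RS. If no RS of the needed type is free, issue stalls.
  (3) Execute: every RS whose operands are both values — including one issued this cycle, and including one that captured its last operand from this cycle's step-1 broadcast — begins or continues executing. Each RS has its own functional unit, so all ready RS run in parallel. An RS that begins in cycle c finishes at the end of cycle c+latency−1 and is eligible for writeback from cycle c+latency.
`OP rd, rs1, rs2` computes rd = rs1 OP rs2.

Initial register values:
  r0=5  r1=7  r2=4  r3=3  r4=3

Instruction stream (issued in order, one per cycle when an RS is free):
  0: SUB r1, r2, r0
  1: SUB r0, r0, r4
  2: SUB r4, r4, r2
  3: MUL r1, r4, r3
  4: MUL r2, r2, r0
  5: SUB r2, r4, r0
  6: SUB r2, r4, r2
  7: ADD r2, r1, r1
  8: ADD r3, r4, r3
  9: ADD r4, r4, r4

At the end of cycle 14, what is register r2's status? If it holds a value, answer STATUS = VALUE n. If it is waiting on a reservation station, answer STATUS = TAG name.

  c1: issue SUB r1<-Add1  regs: r0:5,r1:Add1,r2:4,r3:3,r4:3
  c2: issue SUB r0<-Add2  regs: r0:Add2,r1:Add1,r2:4,r3:3,r4:3
  c3: CDB Add1=-1; issue SUB r4<-Add1  regs: r0:Add2,r1:-1,r2:4,r3:3,r4:Add1
  c4: CDB Add2=2; issue MUL r1<-Mul1  regs: r0:2,r1:Mul1,r2:4,r3:3,r4:Add1
  c5: CDB Add1=-1; issue MUL r2<-Mul2  regs: r0:2,r1:Mul1,r2:Mul2,r3:3,r4:-1
  c6: issue SUB r2<-Add1  regs: r0:2,r1:Mul1,r2:Add1,r3:3,r4:-1
  c7: issue SUB r2<-Add2  regs: r0:2,r1:Mul1,r2:Add2,r3:3,r4:-1
  c8: CDB Add1=-3; issue ADD r2<-Add1  regs: r0:2,r1:Mul1,r2:Add1,r3:3,r4:-1
  c9: issue ADD r3<-Add3  regs: r0:2,r1:Mul1,r2:Add1,r3:Add3,r4:-1
  c10: CDB Add2=2; issue ADD r4<-Add2  regs: r0:2,r1:Mul1,r2:Add1,r3:Add3,r4:Add2
  c11: CDB Add3=2  regs: r0:2,r1:Mul1,r2:Add1,r3:2,r4:Add2
  c12: CDB Add2=-2  regs: r0:2,r1:Mul1,r2:Add1,r3:2,r4:-2
  c13: CDB Mul1=-3  regs: r0:2,r1:-3,r2:Add1,r3:2,r4:-2
  c14: CDB Mul2=8  regs: r0:2,r1:-3,r2:Add1,r3:2,r4:-2

STATUS = TAG Add1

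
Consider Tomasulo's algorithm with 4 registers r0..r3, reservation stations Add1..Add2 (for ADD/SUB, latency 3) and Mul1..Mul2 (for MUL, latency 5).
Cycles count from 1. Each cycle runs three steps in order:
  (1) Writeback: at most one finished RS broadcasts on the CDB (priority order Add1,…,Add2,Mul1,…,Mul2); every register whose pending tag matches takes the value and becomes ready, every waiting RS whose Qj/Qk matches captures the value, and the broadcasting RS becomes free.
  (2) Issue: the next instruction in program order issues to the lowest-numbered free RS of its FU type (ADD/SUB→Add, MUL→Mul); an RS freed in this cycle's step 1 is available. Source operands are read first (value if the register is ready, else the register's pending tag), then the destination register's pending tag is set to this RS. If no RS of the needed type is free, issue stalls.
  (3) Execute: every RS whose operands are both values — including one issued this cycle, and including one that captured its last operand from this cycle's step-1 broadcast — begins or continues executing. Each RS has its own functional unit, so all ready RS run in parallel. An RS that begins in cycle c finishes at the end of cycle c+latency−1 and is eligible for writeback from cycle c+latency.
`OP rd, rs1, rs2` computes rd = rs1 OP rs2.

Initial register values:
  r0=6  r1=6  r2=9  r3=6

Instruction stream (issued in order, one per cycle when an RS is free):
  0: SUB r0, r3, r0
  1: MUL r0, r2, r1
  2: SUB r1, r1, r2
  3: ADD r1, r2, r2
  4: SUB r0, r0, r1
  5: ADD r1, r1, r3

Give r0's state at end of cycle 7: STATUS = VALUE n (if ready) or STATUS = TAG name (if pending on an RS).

STATUS = TAG Add2

  c1: issue SUB r0<-Add1  regs: r0:Add1,r1:6,r2:9,r3:6
  c2: issue MUL r0<-Mul1  regs: r0:Mul1,r1:6,r2:9,r3:6
  c3: issue SUB r1<-Add2  regs: r0:Mul1,r1:Add2,r2:9,r3:6
  c4: CDB Add1=0; issue ADD r1<-Add1  regs: r0:Mul1,r1:Add1,r2:9,r3:6
  c5: stall  regs: r0:Mul1,r1:Add1,r2:9,r3:6
  c6: CDB Add2=-3; issue SUB r0<-Add2  regs: r0:Add2,r1:Add1,r2:9,r3:6
  c7: CDB Add1=18; issue ADD r1<-Add1  regs: r0:Add2,r1:Add1,r2:9,r3:6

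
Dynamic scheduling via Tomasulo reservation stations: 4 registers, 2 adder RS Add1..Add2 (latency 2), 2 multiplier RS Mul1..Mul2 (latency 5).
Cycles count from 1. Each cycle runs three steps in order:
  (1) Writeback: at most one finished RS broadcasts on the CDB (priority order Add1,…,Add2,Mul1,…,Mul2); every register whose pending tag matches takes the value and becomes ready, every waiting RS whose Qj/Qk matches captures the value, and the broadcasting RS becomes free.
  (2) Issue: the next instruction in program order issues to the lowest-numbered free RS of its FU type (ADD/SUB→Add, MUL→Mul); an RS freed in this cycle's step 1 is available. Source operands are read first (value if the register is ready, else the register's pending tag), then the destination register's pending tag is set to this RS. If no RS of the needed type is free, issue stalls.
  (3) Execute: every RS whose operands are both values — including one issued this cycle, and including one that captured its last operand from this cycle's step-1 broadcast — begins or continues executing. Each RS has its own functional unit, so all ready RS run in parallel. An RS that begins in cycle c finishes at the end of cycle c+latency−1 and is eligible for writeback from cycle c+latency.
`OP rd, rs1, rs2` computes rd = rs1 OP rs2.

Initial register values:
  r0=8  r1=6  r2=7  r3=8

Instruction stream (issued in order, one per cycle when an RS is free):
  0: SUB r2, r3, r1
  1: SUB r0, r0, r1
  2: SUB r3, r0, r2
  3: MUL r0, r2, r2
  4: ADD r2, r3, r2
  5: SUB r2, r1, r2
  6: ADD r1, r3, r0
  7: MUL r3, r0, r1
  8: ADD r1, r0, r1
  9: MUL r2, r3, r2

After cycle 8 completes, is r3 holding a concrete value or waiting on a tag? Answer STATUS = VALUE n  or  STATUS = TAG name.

STATUS = VALUE 0

c1: issue SUB r2<-Add1 | r0:8,r1:6,r2:Add1,r3:8
c2: issue SUB r0<-Add2 | r0:Add2,r1:6,r2:Add1,r3:8
c3: CDB Add1=2; issue SUB r3<-Add1 | r0:Add2,r1:6,r2:2,r3:Add1
c4: CDB Add2=2; issue MUL r0<-Mul1 | r0:Mul1,r1:6,r2:2,r3:Add1
c5: issue ADD r2<-Add2 | r0:Mul1,r1:6,r2:Add2,r3:Add1
c6: CDB Add1=0; issue SUB r2<-Add1 | r0:Mul1,r1:6,r2:Add1,r3:0
c7: stall | r0:Mul1,r1:6,r2:Add1,r3:0
c8: CDB Add2=2; issue ADD r1<-Add2 | r0:Mul1,r1:Add2,r2:Add1,r3:0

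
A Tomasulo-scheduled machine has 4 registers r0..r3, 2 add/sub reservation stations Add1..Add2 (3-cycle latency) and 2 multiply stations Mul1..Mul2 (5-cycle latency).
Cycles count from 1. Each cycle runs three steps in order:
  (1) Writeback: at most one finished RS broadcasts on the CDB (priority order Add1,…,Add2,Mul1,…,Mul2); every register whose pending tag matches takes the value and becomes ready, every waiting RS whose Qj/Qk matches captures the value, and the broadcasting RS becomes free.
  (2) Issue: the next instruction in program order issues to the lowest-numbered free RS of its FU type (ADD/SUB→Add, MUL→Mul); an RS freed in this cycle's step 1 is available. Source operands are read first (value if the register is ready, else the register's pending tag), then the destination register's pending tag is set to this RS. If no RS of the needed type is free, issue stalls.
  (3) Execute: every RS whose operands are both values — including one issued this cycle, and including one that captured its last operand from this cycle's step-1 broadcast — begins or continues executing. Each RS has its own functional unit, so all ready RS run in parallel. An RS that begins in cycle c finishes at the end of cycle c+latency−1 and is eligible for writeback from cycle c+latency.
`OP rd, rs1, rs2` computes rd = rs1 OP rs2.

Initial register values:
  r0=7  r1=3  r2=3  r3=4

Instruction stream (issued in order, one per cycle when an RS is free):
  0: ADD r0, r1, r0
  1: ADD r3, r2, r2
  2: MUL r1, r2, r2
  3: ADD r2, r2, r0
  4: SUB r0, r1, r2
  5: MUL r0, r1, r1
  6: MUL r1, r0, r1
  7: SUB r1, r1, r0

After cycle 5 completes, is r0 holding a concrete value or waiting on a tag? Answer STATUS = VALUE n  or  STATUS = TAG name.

STATUS = TAG Add2

cycle 1: issue ADD r0<-Add1 // r0:Add1,r1:3,r2:3,r3:4
cycle 2: issue ADD r3<-Add2 // r0:Add1,r1:3,r2:3,r3:Add2
cycle 3: issue MUL r1<-Mul1 // r0:Add1,r1:Mul1,r2:3,r3:Add2
cycle 4: CDB Add1=10; issue ADD r2<-Add1 // r0:10,r1:Mul1,r2:Add1,r3:Add2
cycle 5: CDB Add2=6; issue SUB r0<-Add2 // r0:Add2,r1:Mul1,r2:Add1,r3:6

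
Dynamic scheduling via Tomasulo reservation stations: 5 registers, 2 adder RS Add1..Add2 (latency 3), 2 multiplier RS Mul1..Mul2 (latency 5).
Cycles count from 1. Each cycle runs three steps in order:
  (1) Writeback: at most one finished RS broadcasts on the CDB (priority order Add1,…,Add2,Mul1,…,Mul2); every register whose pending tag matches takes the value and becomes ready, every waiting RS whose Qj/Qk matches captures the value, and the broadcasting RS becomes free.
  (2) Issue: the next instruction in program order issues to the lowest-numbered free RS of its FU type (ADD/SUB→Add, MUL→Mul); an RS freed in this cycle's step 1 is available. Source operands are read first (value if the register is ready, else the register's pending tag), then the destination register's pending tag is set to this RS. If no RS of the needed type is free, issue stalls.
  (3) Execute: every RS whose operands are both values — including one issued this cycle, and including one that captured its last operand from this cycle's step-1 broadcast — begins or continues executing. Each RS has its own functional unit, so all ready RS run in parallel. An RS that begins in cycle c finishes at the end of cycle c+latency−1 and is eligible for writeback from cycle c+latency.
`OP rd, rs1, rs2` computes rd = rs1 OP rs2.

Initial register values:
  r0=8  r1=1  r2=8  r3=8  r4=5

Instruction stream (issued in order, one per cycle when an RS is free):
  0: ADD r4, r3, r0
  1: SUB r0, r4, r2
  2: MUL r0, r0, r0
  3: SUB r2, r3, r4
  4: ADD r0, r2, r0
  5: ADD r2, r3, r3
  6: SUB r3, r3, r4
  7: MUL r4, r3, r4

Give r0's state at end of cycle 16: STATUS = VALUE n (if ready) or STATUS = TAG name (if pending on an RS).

STATUS = VALUE 56

c1: issue ADD r4<-Add1 | r0:8,r1:1,r2:8,r3:8,r4:Add1
c2: issue SUB r0<-Add2 | r0:Add2,r1:1,r2:8,r3:8,r4:Add1
c3: issue MUL r0<-Mul1 | r0:Mul1,r1:1,r2:8,r3:8,r4:Add1
c4: CDB Add1=16; issue SUB r2<-Add1 | r0:Mul1,r1:1,r2:Add1,r3:8,r4:16
c5: stall | r0:Mul1,r1:1,r2:Add1,r3:8,r4:16
c6: stall | r0:Mul1,r1:1,r2:Add1,r3:8,r4:16
c7: CDB Add1=-8; issue ADD r0<-Add1 | r0:Add1,r1:1,r2:-8,r3:8,r4:16
c8: CDB Add2=8; issue ADD r2<-Add2 | r0:Add1,r1:1,r2:Add2,r3:8,r4:16
c9: stall | r0:Add1,r1:1,r2:Add2,r3:8,r4:16
c10: stall | r0:Add1,r1:1,r2:Add2,r3:8,r4:16
c11: CDB Add2=16; issue SUB r3<-Add2 | r0:Add1,r1:1,r2:16,r3:Add2,r4:16
c12: issue MUL r4<-Mul2 | r0:Add1,r1:1,r2:16,r3:Add2,r4:Mul2
c13: CDB Mul1=64 | r0:Add1,r1:1,r2:16,r3:Add2,r4:Mul2
c14: CDB Add2=-8 | r0:Add1,r1:1,r2:16,r3:-8,r4:Mul2
c15: - | r0:Add1,r1:1,r2:16,r3:-8,r4:Mul2
c16: CDB Add1=56 | r0:56,r1:1,r2:16,r3:-8,r4:Mul2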